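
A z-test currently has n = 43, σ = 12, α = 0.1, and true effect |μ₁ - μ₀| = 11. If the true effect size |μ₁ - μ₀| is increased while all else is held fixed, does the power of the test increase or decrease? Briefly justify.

Power increases: a larger true effect increases the non-centrality λ = |μ₁ - μ₀|/(σ/√n).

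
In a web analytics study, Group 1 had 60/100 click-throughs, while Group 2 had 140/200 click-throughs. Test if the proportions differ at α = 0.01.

p̂₁ = 0.6, p̂₂ = 0.7, pooled p̂ = 0.667. z = -1.732. Critical: ±2.576. Fail to reject H₀.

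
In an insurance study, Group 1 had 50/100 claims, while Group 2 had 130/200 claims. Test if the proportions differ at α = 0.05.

p̂₁ = 0.5, p̂₂ = 0.65, pooled p̂ = 0.6. z = -2.5. Critical: ±1.96. Reject H₀.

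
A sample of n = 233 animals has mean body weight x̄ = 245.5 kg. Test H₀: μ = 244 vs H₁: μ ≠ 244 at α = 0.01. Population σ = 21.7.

z = (x̄ - μ₀)/(σ/√n) = (245.5 - 244)/(21.7/√233) = 1.055. Critical value: ±2.576. Since |1.055| ≤ 2.576, Fail to reject H₀.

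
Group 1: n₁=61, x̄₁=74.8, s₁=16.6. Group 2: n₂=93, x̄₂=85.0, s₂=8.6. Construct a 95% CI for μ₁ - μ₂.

Difference = -10.2. SE = √(16.6²/61 + 8.6²/93) = 2.305. CI = (-14.72, -5.68)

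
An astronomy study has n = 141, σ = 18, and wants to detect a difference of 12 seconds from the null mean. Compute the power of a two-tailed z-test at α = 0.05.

SE = σ/√n = 18/√141 = 1.516. Non-centrality λ = d/SE = 12/1.516 = 7.916. Power ≈ Φ(λ - z_{α/2}) = Φ(7.916 - 1.96) = Φ(5.956) = 1.0.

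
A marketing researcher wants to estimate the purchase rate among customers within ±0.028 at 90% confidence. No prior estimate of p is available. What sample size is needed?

Conservative approach: use p = 0.5 (maximizes p(1-p) = 0.25). n = z²(0.25)/E² = 1.645²×0.25/0.028² = 862.9 → n = 863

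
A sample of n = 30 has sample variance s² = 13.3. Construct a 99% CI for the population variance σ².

df = 29. χ²_{0.005} = 52.336, χ²_{0.995} = 13.121. CI for σ² = ((n-1)s²/χ²_{α/2}, (n-1)s²/χ²_{1-α/2}) = (29·13.3/52.336, 29·13.3/13.121) = (7.37, 29.4)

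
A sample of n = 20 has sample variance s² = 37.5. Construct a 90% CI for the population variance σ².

df = 19. χ²_{0.05} = 30.144, χ²_{0.95} = 10.117. CI for σ² = ((n-1)s²/χ²_{α/2}, (n-1)s²/χ²_{1-α/2}) = (19·37.5/30.144, 19·37.5/10.117) = (23.64, 70.43)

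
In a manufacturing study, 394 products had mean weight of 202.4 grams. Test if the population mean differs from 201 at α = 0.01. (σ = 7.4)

z = (x̄ - μ₀)/(σ/√n) = (202.4 - 201)/(7.4/√394) = 3.755. Critical value: ±2.576. Since |3.755| > 2.576, Reject H₀.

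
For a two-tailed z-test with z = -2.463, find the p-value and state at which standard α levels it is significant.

p = 2·P(Z > |-2.463|) = 2·(1 - Φ(2.463)) ≈ 0.0138. Significant at α = 0.1; Significant at α = 0.05.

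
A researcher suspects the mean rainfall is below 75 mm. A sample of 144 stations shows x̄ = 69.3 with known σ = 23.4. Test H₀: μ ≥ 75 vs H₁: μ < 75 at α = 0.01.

z = -2.923. Critical value: -2.33. Reject H₀.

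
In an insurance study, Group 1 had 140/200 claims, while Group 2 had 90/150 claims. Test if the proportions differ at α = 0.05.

p̂₁ = 0.7, p̂₂ = 0.6, pooled p̂ = 0.657. z = 1.95. Critical: ±1.96. Fail to reject H₀.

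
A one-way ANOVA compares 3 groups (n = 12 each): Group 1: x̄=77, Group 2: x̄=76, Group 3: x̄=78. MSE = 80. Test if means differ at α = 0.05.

Grand mean = 77.0. SS_between = 24.0, MS_between = 12.0. F = 0.15, F_crit ≈ 3.285. Fail to reject H₀.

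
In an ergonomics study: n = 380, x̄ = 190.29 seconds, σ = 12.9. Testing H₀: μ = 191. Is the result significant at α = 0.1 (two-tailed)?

z = (190.29 - 191)/(12.9/√380) = -1.073. Since |z| ≤ 1.645, not significant at α = 0.1.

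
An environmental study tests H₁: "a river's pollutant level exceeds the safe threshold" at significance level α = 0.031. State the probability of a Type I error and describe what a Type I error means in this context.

P(Type I error) = α = 0.031. A Type I error is rejecting H₀ when H₀ is actually true (false positive) — here, concluding that a river's pollutant level exceeds the safe threshold when in fact this is not the case. Consequence: shutting down a compliant factory unnecessarily.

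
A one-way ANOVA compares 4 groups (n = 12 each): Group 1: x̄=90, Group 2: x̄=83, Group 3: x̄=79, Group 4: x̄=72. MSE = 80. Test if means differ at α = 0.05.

Grand mean = 81.0. SS_between = 2040.0, MS_between = 680.0. F = 8.5, F_crit ≈ 2.816. Reject H₀.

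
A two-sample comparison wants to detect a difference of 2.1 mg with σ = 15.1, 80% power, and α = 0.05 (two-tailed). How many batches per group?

n per group = 2(z_α/2 + z_β)²σ²/d² = 2×(1.96 + 0.84)²×15.1²/2.1² = 810.7 → n = 811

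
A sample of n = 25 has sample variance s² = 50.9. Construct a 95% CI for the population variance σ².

df = 24. χ²_{0.025} = 39.364, χ²_{0.975} = 12.401. CI for σ² = ((n-1)s²/χ²_{α/2}, (n-1)s²/χ²_{1-α/2}) = (24·50.9/39.364, 24·50.9/12.401) = (31.03, 98.51)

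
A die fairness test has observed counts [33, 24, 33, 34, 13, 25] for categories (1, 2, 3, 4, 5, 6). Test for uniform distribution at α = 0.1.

Expected = 27 each. χ² = Σ(O-E)²/E = 12.222. df = 5, critical value = 9.236. Reject H₀.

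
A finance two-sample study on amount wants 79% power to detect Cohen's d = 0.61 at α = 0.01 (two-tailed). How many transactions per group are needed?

z_{α/2} = 2.576, z_β = Φ⁻¹(0.79) = 0.806. For medium effect (d = 0.61): n per group = 2(z_{α/2} + z_β)²/d² = 2(2.576 + 0.806)²/0.61² = 61.5 → 62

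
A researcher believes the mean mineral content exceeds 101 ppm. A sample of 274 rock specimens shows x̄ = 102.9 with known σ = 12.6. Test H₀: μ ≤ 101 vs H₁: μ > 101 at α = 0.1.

z = 2.496. Critical value: 1.28. Reject H₀.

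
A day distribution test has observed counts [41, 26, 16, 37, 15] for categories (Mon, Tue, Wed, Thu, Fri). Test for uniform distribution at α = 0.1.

Expected = 27 each. χ² = Σ(O-E)²/E = 20.815. df = 4, critical value = 7.779. Reject H₀.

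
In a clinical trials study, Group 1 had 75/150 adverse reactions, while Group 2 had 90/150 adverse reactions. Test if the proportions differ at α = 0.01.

p̂₁ = 0.5, p̂₂ = 0.6, pooled p̂ = 0.55. z = -1.741. Critical: ±2.576. Fail to reject H₀.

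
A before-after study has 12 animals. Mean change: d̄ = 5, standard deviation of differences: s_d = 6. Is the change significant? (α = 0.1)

t = d̄/(s_d/√n) = 5/(6/√12) = 2.887. df = 11, critical t = ±1.796. Reject H₀.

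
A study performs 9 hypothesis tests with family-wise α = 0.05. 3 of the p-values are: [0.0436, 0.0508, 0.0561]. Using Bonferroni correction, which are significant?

Bonferroni α = 0.05/9 = 0.00556. None of the given p-values are significant.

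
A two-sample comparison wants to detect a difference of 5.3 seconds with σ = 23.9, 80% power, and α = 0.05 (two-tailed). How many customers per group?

n per group = 2(z_α/2 + z_β)²σ²/d² = 2×(1.96 + 0.84)²×23.9²/5.3² = 318.9 → n = 319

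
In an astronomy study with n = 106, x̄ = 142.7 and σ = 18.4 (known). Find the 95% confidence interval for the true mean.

CI = x̄ ± z*(σ/√n) = 142.7 ± 1.96(18.4/√106) = 142.7 ± 3.5 = (139.2, 146.2)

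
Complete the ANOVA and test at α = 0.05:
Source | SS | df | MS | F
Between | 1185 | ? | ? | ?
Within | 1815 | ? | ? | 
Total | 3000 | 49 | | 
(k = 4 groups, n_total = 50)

df_between = 3, df_within = 46. MS_between = 395.0, MS_within = 39.46. F = 10.011, F_crit ≈ 2.807. Reject H₀.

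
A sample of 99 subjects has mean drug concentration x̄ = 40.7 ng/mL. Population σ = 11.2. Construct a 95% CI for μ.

CI = x̄ ± z*(σ/√n) = 40.7 ± 1.96(11.2/√99) = 40.7 ± 2.21 = (38.49, 42.91)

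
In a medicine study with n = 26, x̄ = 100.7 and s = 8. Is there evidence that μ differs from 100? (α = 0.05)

t = (x̄ - μ₀)/(s/√n) = (100.7 - 100)/(8/√26) = 0.446. df = 25, critical t = ±2.06. Fail to reject H₀.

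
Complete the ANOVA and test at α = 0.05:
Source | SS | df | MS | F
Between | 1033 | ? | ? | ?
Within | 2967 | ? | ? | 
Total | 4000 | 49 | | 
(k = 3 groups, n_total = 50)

df_between = 2, df_within = 47. MS_between = 516.5, MS_within = 63.13. F = 8.182, F_crit ≈ 3.195. Reject H₀.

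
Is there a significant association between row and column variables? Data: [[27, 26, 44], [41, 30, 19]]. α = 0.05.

χ² = 12.845. df = 2, critical = 5.991. Reject H₀. Variables are dependent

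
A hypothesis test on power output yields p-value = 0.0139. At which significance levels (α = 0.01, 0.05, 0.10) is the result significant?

p = 0.0139. Significant at: α = 0.05, 0.1.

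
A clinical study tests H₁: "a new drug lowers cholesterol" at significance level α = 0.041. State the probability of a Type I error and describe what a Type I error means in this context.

P(Type I error) = α = 0.041. A Type I error is rejecting H₀ when H₀ is actually true (false positive) — here, concluding that a new drug lowers cholesterol when in fact this is not the case. Consequence: approving an ineffective drug — patients take a useless medication and may skip effective alternatives.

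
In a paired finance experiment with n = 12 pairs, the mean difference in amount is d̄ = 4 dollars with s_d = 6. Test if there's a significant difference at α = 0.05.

t = d̄/(s_d/√n) = 4/(6/√12) = 2.309. df = 11, critical t = ±2.201. Reject H₀.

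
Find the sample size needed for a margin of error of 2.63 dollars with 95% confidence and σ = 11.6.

n = (z*σ/E)² = (1.96×11.6/2.63)² = 74.7 → n = 75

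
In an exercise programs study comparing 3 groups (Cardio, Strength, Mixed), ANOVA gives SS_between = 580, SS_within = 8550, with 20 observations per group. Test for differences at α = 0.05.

df_between = 2, df_within = 57. F = MS_between/MS_within = 290.0/150.0 = 1.933. F_crit ≈ 3.159. Fail to reject H₀.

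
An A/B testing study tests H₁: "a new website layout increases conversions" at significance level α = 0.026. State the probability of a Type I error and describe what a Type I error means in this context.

P(Type I error) = α = 0.026. A Type I error is rejecting H₀ when H₀ is actually true (false positive) — here, concluding that a new website layout increases conversions when in fact this is not the case. Consequence: rolling out a layout that doesn't actually help — wasted engineering effort.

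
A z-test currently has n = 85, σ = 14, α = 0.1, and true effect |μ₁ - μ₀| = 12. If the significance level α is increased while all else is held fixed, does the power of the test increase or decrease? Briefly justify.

Power increases: a larger α lowers the critical value, so more of the H₁ sampling distribution falls in the rejection region.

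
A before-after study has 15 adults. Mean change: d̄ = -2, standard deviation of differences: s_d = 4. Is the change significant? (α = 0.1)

t = d̄/(s_d/√n) = -2/(4/√15) = -1.936. df = 14, critical t = ±1.761. Reject H₀.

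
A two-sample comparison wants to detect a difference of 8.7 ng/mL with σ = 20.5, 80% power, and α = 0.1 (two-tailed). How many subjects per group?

n per group = 2(z_α/2 + z_β)²σ²/d² = 2×(1.645 + 0.84)²×20.5²/8.7² = 68.6 → n = 69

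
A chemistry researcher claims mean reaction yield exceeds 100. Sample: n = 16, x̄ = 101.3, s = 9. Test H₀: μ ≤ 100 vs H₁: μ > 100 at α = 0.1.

t = (101.3 - 100)/(9/√16) = 0.578, df = 15. Critical t = 1.341. Fail to reject H₀.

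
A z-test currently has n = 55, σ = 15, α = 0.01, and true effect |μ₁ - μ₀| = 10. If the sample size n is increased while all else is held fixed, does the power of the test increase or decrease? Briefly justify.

Power increases: a larger n shrinks the standard error σ/√n, moving the sampling distribution under H₁ further from the critical value.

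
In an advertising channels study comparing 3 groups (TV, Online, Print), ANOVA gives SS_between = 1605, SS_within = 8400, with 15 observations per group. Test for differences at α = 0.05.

df_between = 2, df_within = 42. F = MS_between/MS_within = 802.5/200.0 = 4.013. F_crit ≈ 3.22. Reject H₀. At least one mean differs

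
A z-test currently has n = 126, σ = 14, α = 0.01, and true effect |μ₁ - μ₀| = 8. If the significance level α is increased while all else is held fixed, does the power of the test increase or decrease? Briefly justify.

Power increases: a larger α lowers the critical value, so more of the H₁ sampling distribution falls in the rejection region.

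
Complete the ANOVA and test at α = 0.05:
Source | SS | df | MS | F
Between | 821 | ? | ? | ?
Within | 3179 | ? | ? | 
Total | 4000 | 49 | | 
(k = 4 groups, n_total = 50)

df_between = 3, df_within = 46. MS_between = 273.67, MS_within = 69.11. F = 3.96, F_crit ≈ 2.807. Reject H₀.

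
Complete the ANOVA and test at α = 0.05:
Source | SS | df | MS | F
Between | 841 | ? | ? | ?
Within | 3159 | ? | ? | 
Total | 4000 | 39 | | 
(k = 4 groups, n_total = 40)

df_between = 3, df_within = 36. MS_between = 280.33, MS_within = 87.75. F = 3.195, F_crit ≈ 2.866. Reject H₀.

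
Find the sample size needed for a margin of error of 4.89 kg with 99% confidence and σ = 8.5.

n = (z*σ/E)² = (2.576×8.5/4.89)² = 20.05 → n = 21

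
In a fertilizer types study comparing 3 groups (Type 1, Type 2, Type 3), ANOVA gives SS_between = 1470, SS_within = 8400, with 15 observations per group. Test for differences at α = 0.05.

df_between = 2, df_within = 42. F = MS_between/MS_within = 735.0/200.0 = 3.675. F_crit ≈ 3.22. Reject H₀. At least one mean differs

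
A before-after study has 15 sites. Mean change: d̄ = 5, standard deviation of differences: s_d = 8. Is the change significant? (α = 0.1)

t = d̄/(s_d/√n) = 5/(8/√15) = 2.421. df = 14, critical t = ±1.761. Reject H₀.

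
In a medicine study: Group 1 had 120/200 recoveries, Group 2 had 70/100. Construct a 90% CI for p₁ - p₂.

p̂₁ = 0.6, p̂₂ = 0.7. Difference = -0.1. CI = (-0.194, -0.006)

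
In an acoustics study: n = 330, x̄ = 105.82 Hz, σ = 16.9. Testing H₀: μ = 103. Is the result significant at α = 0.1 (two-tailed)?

z = (105.82 - 103)/(16.9/√330) = 3.031. Since |z| > 1.645, significant at α = 0.1.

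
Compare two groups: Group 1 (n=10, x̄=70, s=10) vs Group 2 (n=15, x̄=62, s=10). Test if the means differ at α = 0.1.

Pooled sp = 10.0. t = 1.96, df = 23. Critical t = ±1.714. Reject H₀.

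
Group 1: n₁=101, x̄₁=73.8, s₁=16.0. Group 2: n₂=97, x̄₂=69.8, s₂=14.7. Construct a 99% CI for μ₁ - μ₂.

Difference = 4.0. SE = √(16.0²/101 + 14.7²/97) = 2.182. CI = (-1.62, 9.62)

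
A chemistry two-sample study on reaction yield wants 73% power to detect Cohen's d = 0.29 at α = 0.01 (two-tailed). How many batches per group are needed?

z_{α/2} = 2.576, z_β = Φ⁻¹(0.73) = 0.613. For small effect (d = 0.29): n per group = 2(z_{α/2} + z_β)²/d² = 2(2.576 + 0.613)²/0.29² = 241.8 → 242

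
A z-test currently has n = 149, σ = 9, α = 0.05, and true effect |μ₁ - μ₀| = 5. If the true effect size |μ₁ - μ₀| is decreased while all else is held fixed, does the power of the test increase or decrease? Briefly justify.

Power decreases: a smaller true effect decreases the non-centrality λ = |μ₁ - μ₀|/(σ/√n).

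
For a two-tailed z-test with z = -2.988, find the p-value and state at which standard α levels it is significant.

p = 2·P(Z > |-2.988|) = 2·(1 - Φ(2.988)) ≈ 0.0028. Significant at α = 0.1; Significant at α = 0.05; Significant at α = 0.01.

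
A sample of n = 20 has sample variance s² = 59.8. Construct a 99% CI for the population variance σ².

df = 19. χ²_{0.005} = 38.582, χ²_{0.995} = 6.844. CI for σ² = ((n-1)s²/χ²_{α/2}, (n-1)s²/χ²_{1-α/2}) = (19·59.8/38.582, 19·59.8/6.844) = (29.45, 166.01)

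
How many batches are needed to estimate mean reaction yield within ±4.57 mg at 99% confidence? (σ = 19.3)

n = (z*σ/E)² = (2.576×19.3/4.57)² = 118.4 → n = 119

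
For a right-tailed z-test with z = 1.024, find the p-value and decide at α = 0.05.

p = P(Z > 1.024) = 1 - Φ(1.024) ≈ 0.1529. Since p ≥ 0.05, fail to reject H₀ (not significant) at α = 0.05.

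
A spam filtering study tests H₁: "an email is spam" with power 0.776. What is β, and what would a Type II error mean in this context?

β = 1 - power = 1 - 0.776 = 0.224. A Type II error is failing to reject H₀ when H₀ is false (false negative) — here, failing to conclude that an email is spam when in fact it is true. Consequence: a spam email lands in the inbox.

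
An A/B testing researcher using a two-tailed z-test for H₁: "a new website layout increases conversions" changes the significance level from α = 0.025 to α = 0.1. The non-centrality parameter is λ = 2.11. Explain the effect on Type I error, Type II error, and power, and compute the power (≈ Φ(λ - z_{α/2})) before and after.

Increasing α from 0.025 to 0.1:
• Type I error rate increases (α is the Type I rate by definition).
• Critical value moves from z_{α/2} = 2.241 to 1.645, so power = Φ(λ - z_{α/2}) goes from Φ(2.11 - 2.241) = 0.448 to Φ(2.11 - 1.645) = 0.679.
• Type II error rate β = 1 - power therefore decreases (0.552 → 0.321).
Appropriate when false negatives are costly — here, discarding a layout that would have improved conversions — lost revenue.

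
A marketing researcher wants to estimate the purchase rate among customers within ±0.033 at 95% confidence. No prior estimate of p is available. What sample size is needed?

Conservative approach: use p = 0.5 (maximizes p(1-p) = 0.25). n = z²(0.25)/E² = 1.96²×0.25/0.033² = 881.9 → n = 882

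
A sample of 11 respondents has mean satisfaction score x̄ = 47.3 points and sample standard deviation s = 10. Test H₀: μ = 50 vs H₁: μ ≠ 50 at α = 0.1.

t = (x̄ - μ₀)/(s/√n) = (47.3 - 50)/(10/√11) = -0.895. df = 10, critical t = ±1.812. Fail to reject H₀.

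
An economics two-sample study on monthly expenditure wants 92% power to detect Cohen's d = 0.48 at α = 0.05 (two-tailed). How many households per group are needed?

z_{α/2} = 1.96, z_β = Φ⁻¹(0.92) = 1.405. For small effect (d = 0.48): n per group = 2(z_{α/2} + z_β)²/d² = 2(1.96 + 1.405)²/0.48² = 98.3 → 99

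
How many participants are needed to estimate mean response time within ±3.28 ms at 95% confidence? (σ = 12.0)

n = (z*σ/E)² = (1.96×12.0/3.28)² = 51.4 → n = 52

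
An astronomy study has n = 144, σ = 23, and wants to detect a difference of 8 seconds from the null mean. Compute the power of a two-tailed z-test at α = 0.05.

SE = σ/√n = 23/√144 = 1.917. Non-centrality λ = d/SE = 8/1.917 = 4.174. Power ≈ Φ(λ - z_{α/2}) = Φ(4.174 - 1.96) = Φ(2.214) = 0.987.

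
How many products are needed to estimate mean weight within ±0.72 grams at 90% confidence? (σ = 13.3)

n = (z*σ/E)² = (1.645×13.3/0.72)² = 923.4 → n = 924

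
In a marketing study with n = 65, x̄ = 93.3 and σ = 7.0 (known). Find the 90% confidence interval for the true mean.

CI = x̄ ± z*(σ/√n) = 93.3 ± 1.645(7.0/√65) = 93.3 ± 1.43 = (91.87, 94.73)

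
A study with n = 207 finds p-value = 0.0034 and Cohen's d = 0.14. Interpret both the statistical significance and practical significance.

Statistically significant (p = 0.0034 < 0.05). Cohen's d = 0.14 indicates a very small effect size. Both statistical and practical significance should be considered.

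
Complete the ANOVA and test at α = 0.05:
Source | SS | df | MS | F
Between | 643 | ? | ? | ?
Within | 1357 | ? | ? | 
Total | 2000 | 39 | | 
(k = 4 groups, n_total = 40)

df_between = 3, df_within = 36. MS_between = 214.33, MS_within = 37.69. F = 5.686, F_crit ≈ 2.866. Reject H₀.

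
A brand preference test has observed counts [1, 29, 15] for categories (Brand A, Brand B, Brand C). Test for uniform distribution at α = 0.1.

Expected = 15 each. χ² = Σ(O-E)²/E = 26.133. df = 2, critical value = 4.605. Reject H₀.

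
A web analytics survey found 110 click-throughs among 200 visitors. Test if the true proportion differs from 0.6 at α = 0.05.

p̂ = 0.55, p₀ = 0.6. z = (p̂ - p₀)/√(p₀(1-p₀)/n) = -1.443. Critical: ±1.96. Fail to reject H₀.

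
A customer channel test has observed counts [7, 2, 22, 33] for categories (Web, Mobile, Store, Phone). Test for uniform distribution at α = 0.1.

Expected = 16 each. χ² = Σ(O-E)²/E = 37.625. df = 3, critical value = 6.251. Reject H₀.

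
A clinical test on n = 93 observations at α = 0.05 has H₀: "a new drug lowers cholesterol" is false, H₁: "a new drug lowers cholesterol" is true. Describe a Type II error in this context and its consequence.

Type II error: failing to reject H₀ when it is false — concluding that a new drug lowers cholesterol is not supported when in fact it is. Consequence: shelving an effective drug — patients miss out on a treatment that would have helped.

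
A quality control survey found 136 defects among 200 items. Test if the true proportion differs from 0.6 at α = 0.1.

p̂ = 0.68, p₀ = 0.6. z = (p̂ - p₀)/√(p₀(1-p₀)/n) = 2.309. Critical: ±1.645. Reject H₀.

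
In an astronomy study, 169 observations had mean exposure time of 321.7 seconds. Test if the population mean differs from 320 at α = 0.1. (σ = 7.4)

z = (x̄ - μ₀)/(σ/√n) = (321.7 - 320)/(7.4/√169) = 2.986. Critical value: ±1.645. Since |2.986| > 1.645, Reject H₀.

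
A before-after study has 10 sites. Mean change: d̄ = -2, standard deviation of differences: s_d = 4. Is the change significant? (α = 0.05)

t = d̄/(s_d/√n) = -2/(4/√10) = -1.581. df = 9, critical t = ±2.262. Fail to reject H₀.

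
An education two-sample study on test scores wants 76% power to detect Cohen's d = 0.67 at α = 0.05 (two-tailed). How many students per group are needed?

z_{α/2} = 1.96, z_β = Φ⁻¹(0.76) = 0.706. For medium effect (d = 0.67): n per group = 2(z_{α/2} + z_β)²/d² = 2(1.96 + 0.706)²/0.67² = 31.7 → 32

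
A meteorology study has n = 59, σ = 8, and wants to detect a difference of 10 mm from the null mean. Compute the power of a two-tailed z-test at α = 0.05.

SE = σ/√n = 8/√59 = 1.042. Non-centrality λ = d/SE = 10/1.042 = 9.601. Power ≈ Φ(λ - z_{α/2}) = Φ(9.601 - 1.96) = Φ(7.641) = 1.0.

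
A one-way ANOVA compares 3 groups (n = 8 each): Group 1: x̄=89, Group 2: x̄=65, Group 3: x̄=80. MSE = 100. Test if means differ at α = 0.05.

Grand mean = 78.0. SS_between = 2352.0, MS_between = 1176.0. F = 11.76, F_crit ≈ 3.467. Reject H₀.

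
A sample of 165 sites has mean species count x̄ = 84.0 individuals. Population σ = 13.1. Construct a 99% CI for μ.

CI = x̄ ± z*(σ/√n) = 84.0 ± 2.576(13.1/√165) = 84.0 ± 2.63 = (81.37, 86.63)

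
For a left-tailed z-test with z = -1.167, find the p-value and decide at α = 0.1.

p = P(Z < -1.167) = Φ(-1.167) ≈ 0.1216. Since p ≥ 0.1, fail to reject H₀ (not significant) at α = 0.1.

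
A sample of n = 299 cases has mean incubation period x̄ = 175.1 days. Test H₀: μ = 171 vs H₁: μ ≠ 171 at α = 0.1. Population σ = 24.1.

z = (x̄ - μ₀)/(σ/√n) = (175.1 - 171)/(24.1/√299) = 2.942. Critical value: ±1.645. Since |2.942| > 1.645, Reject H₀.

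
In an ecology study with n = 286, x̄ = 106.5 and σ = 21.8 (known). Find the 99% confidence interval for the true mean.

CI = x̄ ± z*(σ/√n) = 106.5 ± 2.576(21.8/√286) = 106.5 ± 3.32 = (103.18, 109.82)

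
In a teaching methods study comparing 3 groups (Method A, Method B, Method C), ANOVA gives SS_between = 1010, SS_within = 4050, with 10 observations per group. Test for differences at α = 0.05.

df_between = 2, df_within = 27. F = MS_between/MS_within = 505.0/150.0 = 3.367. F_crit ≈ 3.354. Reject H₀. At least one mean differs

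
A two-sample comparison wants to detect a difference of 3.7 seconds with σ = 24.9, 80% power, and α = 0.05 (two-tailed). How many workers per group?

n per group = 2(z_α/2 + z_β)²σ²/d² = 2×(1.96 + 0.84)²×24.9²/3.7² = 710.1 → n = 711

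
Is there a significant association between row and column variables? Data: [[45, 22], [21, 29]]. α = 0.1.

χ² = 7.374. df = 1, critical = 2.706. Reject H₀. Variables are dependent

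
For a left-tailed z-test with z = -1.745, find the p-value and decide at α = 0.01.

p = P(Z < -1.745) = Φ(-1.745) ≈ 0.0405. Since p ≥ 0.01, fail to reject H₀ (not significant) at α = 0.01.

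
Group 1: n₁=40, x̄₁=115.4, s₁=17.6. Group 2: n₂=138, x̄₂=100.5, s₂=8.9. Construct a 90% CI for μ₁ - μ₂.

Difference = 14.9. SE = √(17.6²/40 + 8.9²/138) = 2.884. CI = (10.16, 19.64)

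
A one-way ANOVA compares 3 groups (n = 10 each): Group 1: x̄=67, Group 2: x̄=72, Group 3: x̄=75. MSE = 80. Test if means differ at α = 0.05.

Grand mean = 71.33. SS_between = 326.67, MS_between = 163.33. F = 2.042, F_crit ≈ 3.354. Fail to reject H₀.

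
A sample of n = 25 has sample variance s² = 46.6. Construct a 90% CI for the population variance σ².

df = 24. χ²_{0.05} = 36.415, χ²_{0.95} = 13.848. CI for σ² = ((n-1)s²/χ²_{α/2}, (n-1)s²/χ²_{1-α/2}) = (24·46.6/36.415, 24·46.6/13.848) = (30.71, 80.76)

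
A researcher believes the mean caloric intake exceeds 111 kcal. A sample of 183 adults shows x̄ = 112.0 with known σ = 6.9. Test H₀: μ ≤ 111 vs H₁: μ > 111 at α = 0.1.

z = 1.961. Critical value: 1.28. Reject H₀.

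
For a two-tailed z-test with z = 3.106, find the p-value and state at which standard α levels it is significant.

p = 2·P(Z > |3.106|) = 2·(1 - Φ(3.106)) ≈ 0.0019. Significant at α = 0.1; Significant at α = 0.05; Significant at α = 0.01.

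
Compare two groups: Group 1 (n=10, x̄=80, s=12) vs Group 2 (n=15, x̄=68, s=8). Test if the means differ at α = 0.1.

Pooled sp = 9.76. t = 3.011, df = 23. Critical t = ±1.714. Reject H₀.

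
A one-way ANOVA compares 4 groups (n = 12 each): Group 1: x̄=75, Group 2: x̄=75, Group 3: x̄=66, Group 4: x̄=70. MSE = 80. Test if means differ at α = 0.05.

Grand mean = 71.5. SS_between = 684.0, MS_between = 228.0. F = 2.85, F_crit ≈ 2.816. Reject H₀.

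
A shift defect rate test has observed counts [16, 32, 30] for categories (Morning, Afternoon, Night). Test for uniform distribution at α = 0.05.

Expected = 26 each. χ² = Σ(O-E)²/E = 5.846. df = 2, critical value = 5.991. Fail to reject H₀.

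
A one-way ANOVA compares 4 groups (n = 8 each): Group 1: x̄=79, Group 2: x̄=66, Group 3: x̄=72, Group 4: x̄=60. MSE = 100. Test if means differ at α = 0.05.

Grand mean = 69.25. SS_between = 1590.0, MS_between = 530.0. F = 5.3, F_crit ≈ 2.947. Reject H₀.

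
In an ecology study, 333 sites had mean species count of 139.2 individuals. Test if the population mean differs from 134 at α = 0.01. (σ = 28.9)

z = (x̄ - μ₀)/(σ/√n) = (139.2 - 134)/(28.9/√333) = 3.283. Critical value: ±2.576. Since |3.283| > 2.576, Reject H₀.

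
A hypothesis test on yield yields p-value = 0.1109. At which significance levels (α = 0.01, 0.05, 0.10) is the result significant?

p = 0.1109. Not significant at any of the given levels.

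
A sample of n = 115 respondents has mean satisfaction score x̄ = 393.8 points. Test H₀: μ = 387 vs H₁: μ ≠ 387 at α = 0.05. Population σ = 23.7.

z = (x̄ - μ₀)/(σ/√n) = (393.8 - 387)/(23.7/√115) = 3.077. Critical value: ±1.96. Since |3.077| > 1.96, Reject H₀.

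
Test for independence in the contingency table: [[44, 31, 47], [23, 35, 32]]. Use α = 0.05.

χ² = 4.955. df = 2, critical = 5.991. Fail to reject H₀. No evidence of dependence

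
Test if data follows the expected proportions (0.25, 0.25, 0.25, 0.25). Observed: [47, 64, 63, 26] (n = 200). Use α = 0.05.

Expected: [50.0, 50.0, 50.0, 50.0]. χ² = 19.0. df = 3, critical = 7.815. Reject H₀.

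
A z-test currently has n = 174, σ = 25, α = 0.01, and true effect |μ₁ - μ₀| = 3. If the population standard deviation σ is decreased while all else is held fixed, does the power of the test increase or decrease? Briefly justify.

Power increases: a smaller σ shrinks the standard error σ/√n, moving the sampling distribution under H₁ further from the critical value.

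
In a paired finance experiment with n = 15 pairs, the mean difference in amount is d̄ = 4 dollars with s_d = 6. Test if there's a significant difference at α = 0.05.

t = d̄/(s_d/√n) = 4/(6/√15) = 2.582. df = 14, critical t = ±2.145. Reject H₀.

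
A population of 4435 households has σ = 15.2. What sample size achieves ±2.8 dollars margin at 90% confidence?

Without FPC: n₀ = (1.645×15.2/2.8)² = 79.745. With FPC: n = n₀N/(n₀+N-1) = 78.4 → n = 79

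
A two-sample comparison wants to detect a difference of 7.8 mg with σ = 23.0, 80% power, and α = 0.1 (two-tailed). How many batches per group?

n per group = 2(z_α/2 + z_β)²σ²/d² = 2×(1.645 + 0.84)²×23.0²/7.8² = 107.4 → n = 108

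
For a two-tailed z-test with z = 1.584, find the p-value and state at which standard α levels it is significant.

p = 2·P(Z > |1.584|) = 2·(1 - Φ(1.584)) ≈ 0.1132. Not significant at any standard level.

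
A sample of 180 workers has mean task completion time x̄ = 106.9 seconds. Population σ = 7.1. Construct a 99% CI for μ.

CI = x̄ ± z*(σ/√n) = 106.9 ± 2.576(7.1/√180) = 106.9 ± 1.36 = (105.54, 108.26)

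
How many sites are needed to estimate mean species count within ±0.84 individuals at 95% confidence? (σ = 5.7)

n = (z*σ/E)² = (1.96×5.7/0.84)² = 176.9 → n = 177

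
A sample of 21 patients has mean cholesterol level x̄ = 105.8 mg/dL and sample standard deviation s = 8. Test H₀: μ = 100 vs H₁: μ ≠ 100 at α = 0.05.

t = (x̄ - μ₀)/(s/√n) = (105.8 - 100)/(8/√21) = 3.322. df = 20, critical t = ±2.086. Reject H₀.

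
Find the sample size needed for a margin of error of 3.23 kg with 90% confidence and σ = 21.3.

n = (z*σ/E)² = (1.645×21.3/3.23)² = 117.7 → n = 118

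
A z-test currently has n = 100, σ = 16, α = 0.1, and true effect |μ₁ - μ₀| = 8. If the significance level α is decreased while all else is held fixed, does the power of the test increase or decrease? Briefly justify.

Power decreases: a smaller α raises the critical value, so less of the H₁ sampling distribution falls in the rejection region.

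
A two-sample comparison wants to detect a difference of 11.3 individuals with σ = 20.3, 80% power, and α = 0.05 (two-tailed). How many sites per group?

n per group = 2(z_α/2 + z_β)²σ²/d² = 2×(1.96 + 0.84)²×20.3²/11.3² = 50.6 → n = 51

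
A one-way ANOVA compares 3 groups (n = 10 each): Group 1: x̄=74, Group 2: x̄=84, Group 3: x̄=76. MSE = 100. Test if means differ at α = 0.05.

Grand mean = 78.0. SS_between = 560.0, MS_between = 280.0. F = 2.8, F_crit ≈ 3.354. Fail to reject H₀.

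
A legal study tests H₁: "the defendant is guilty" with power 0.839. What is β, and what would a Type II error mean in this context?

β = 1 - power = 1 - 0.839 = 0.161. A Type II error is failing to reject H₀ when H₀ is false (false negative) — here, failing to conclude that the defendant is guilty when in fact it is true. Consequence: acquitting a guilty person.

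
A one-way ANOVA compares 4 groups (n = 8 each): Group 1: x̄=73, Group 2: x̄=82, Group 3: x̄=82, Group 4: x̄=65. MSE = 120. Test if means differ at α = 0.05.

Grand mean = 75.5. SS_between = 1608.0, MS_between = 536.0. F = 4.467, F_crit ≈ 2.947. Reject H₀.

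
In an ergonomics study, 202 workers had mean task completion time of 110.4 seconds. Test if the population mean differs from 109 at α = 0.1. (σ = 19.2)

z = (x̄ - μ₀)/(σ/√n) = (110.4 - 109)/(19.2/√202) = 1.036. Critical value: ±1.645. Since |1.036| ≤ 1.645, Fail to reject H₀.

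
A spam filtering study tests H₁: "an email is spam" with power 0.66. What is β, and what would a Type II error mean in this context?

β = 1 - power = 1 - 0.66 = 0.34. A Type II error is failing to reject H₀ when H₀ is false (false negative) — here, failing to conclude that an email is spam when in fact it is true. Consequence: a spam email lands in the inbox.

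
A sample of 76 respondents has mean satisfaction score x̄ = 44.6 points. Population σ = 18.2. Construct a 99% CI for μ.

CI = x̄ ± z*(σ/√n) = 44.6 ± 2.576(18.2/√76) = 44.6 ± 5.38 = (39.22, 49.98)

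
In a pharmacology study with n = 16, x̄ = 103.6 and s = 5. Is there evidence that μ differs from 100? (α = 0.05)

t = (x̄ - μ₀)/(s/√n) = (103.6 - 100)/(5/√16) = 2.88. df = 15, critical t = ±2.131. Reject H₀.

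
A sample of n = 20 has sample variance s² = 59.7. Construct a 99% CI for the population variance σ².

df = 19. χ²_{0.005} = 38.582, χ²_{0.995} = 6.844. CI for σ² = ((n-1)s²/χ²_{α/2}, (n-1)s²/χ²_{1-α/2}) = (19·59.7/38.582, 19·59.7/6.844) = (29.4, 165.74)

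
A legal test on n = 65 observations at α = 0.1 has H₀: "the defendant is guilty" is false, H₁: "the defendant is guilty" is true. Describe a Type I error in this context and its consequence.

Type I error: rejecting H₀ when it is true — concluding that the defendant is guilty when in fact it is not. Consequence: convicting an innocent person.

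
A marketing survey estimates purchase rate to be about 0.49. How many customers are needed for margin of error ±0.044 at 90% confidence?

n = z²p(1-p)/E² = 1.645²×0.49×0.51/0.044² = 349.3 → n = 350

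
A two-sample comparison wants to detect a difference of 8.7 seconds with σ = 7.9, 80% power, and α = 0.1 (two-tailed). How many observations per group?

n per group = 2(z_α/2 + z_β)²σ²/d² = 2×(1.645 + 0.84)²×7.9²/8.7² = 10.2 → n = 11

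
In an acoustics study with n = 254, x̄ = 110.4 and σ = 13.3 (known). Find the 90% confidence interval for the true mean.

CI = x̄ ± z*(σ/√n) = 110.4 ± 1.645(13.3/√254) = 110.4 ± 1.37 = (109.03, 111.77)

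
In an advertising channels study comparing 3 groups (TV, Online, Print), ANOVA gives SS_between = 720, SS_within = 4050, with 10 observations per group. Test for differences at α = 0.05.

df_between = 2, df_within = 27. F = MS_between/MS_within = 360.0/150.0 = 2.4. F_crit ≈ 3.354. Fail to reject H₀.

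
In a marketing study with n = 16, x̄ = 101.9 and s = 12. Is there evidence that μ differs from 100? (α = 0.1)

t = (x̄ - μ₀)/(s/√n) = (101.9 - 100)/(12/√16) = 0.633. df = 15, critical t = ±1.753. Fail to reject H₀.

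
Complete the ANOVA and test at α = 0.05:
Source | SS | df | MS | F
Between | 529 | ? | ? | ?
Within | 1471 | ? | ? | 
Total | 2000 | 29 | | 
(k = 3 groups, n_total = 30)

df_between = 2, df_within = 27. MS_between = 264.5, MS_within = 54.48. F = 4.855, F_crit ≈ 3.354. Reject H₀.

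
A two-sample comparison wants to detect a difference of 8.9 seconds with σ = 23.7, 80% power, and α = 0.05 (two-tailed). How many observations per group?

n per group = 2(z_α/2 + z_β)²σ²/d² = 2×(1.96 + 0.84)²×23.7²/8.9² = 111.2 → n = 112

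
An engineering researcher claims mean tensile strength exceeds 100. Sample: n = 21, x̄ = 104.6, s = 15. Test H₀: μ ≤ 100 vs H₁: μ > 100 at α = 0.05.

t = (104.6 - 100)/(15/√21) = 1.405, df = 20. Critical t = 1.725. Fail to reject H₀.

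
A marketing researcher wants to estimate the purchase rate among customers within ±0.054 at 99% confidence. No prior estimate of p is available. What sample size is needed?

Conservative approach: use p = 0.5 (maximizes p(1-p) = 0.25). n = z²(0.25)/E² = 2.576²×0.25/0.054² = 568.9 → n = 569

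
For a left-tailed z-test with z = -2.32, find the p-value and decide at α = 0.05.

p = P(Z < -2.32) = Φ(-2.32) ≈ 0.0102. Since p < 0.05, reject H₀ (significant) at α = 0.05.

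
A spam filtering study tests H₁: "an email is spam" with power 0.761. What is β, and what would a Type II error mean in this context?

β = 1 - power = 1 - 0.761 = 0.239. A Type II error is failing to reject H₀ when H₀ is false (false negative) — here, failing to conclude that an email is spam when in fact it is true. Consequence: a spam email lands in the inbox.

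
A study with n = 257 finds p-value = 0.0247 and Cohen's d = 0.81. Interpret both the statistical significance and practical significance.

Statistically significant (p = 0.0247 < 0.05). Cohen's d = 0.81 indicates a large effect size. Both statistical and practical significance should be considered.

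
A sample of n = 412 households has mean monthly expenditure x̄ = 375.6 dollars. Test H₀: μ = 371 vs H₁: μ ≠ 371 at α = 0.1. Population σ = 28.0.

z = (x̄ - μ₀)/(σ/√n) = (375.6 - 371)/(28.0/√412) = 3.335. Critical value: ±1.645. Since |3.335| > 1.645, Reject H₀.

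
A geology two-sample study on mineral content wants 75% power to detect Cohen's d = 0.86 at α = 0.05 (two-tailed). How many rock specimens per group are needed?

z_{α/2} = 1.96, z_β = Φ⁻¹(0.75) = 0.674. For large effect (d = 0.86): n per group = 2(z_{α/2} + z_β)²/d² = 2(1.96 + 0.674)²/0.86² = 18.8 → 19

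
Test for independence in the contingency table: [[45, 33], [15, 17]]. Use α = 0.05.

χ² = 1.071. df = 1, critical = 3.841. Fail to reject H₀. No evidence of dependence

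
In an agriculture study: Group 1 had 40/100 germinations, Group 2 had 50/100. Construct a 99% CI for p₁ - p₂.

p̂₁ = 0.4, p̂₂ = 0.5. Difference = -0.1. CI = (-0.28, 0.08)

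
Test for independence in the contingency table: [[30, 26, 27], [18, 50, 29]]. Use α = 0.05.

χ² = 9.62. df = 2, critical = 5.991. Reject H₀. Variables are dependent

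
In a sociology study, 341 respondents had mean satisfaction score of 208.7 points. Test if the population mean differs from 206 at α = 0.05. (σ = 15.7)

z = (x̄ - μ₀)/(σ/√n) = (208.7 - 206)/(15.7/√341) = 3.176. Critical value: ±1.96. Since |3.176| > 1.96, Reject H₀.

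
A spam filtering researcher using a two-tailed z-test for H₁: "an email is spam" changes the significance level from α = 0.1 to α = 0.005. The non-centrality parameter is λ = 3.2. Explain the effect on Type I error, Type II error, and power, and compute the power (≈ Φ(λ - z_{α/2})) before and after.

Decreasing α from 0.1 to 0.005:
• Type I error rate decreases (α is the Type I rate by definition).
• Critical value moves from z_{α/2} = 1.645 to 2.807, so power = Φ(λ - z_{α/2}) goes from Φ(3.2 - 1.645) = 0.94 to Φ(3.2 - 2.807) = 0.653.
• Type II error rate β = 1 - power therefore increases (0.06 → 0.347).
Appropriate when false positives are costly — here, a legitimate email is sent to the spam folder and the user misses it.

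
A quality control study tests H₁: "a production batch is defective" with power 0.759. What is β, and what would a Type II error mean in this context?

β = 1 - power = 1 - 0.759 = 0.241. A Type II error is failing to reject H₀ when H₀ is false (false negative) — here, failing to conclude that a production batch is defective when in fact it is true. Consequence: shipping a defective batch — faulty products reach customers.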